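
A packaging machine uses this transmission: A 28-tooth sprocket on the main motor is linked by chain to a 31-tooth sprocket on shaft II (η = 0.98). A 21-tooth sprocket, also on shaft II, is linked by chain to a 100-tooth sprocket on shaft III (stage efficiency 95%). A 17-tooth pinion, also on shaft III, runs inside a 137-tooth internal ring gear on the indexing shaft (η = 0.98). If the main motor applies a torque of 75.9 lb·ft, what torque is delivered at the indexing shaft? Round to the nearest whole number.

2942 lb·ft

chain 31/28 = 1.1071 → τ = 75.9·1.1071·0.98 = 82.352 lb·ft
chain 100/21 = 4.7619 → τ = 82.352·4.7619·0.95 = 372.54 lb·ft
internal gear 137/17 = 8.0588 → τ = 372.54·8.0588·0.98 = 2942.2 lb·ft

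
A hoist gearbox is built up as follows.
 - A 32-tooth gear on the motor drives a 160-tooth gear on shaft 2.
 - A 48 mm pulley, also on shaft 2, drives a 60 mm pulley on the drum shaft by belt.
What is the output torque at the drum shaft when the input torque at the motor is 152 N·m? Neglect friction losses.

Gear mesh: ratio = 160/32 = 5; torque at shaft 2 = 152 × 5 = 760 N·m.
Belt: ratio = 60/48 = 1.25; torque at the drum shaft = 760 × 1.25 = 950 N·m.

950 N·m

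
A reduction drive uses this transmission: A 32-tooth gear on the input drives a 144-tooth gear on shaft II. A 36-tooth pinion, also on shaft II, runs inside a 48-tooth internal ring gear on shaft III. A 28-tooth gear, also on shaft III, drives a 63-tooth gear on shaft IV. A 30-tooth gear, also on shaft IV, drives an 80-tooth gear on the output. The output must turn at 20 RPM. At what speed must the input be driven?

720 RPM

Overall ratio R = 4.5 × 1.3333 × 2.25 × 2.6667 = 36.
Required input speed = output speed × R = 20 × 36 = 720 RPM.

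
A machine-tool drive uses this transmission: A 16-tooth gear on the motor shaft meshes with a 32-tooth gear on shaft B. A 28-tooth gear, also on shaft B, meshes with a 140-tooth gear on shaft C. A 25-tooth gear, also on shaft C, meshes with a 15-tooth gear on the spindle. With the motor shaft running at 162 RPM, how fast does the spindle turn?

27 RPM

the motor shaft → shaft B (gear mesh, 32/16): 162 ÷ 2 = 81 RPM
shaft B → shaft C (gear mesh, 140/28): 81 ÷ 5 = 16.2 RPM
shaft C → the spindle (gear mesh, 15/25): 16.2 ÷ 0.6 = 27 RPM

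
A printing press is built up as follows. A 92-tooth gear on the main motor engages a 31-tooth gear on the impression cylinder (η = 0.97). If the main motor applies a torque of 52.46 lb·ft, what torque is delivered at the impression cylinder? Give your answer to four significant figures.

17.15 lb·ft

After the gear mesh (31/92): 52.46 × 0.33696 × 0.97 = 17.146 lb·ft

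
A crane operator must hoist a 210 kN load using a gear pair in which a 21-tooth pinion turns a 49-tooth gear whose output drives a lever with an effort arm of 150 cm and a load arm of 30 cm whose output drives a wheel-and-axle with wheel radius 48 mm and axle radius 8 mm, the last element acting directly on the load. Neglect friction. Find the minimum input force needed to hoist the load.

Gear pair MA = 49/21 = 2.3333.
Lever MA = effort arm / load arm = 150/30 = 5.
Wheel-and-axle MA = R/r = 48/8 = 6.
Combined ideal MA = 2.3333 × 5 × 6 = 70.
Effort = load / MA = 210 / 70 = 3 kN.

3 kN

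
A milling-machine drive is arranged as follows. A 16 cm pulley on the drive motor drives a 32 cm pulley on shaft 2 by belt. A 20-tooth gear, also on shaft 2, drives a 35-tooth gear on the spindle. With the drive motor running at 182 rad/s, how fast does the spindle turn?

the drive motor → shaft 2 (belt, 32/16): 182 ÷ 2 = 91 rad/s
shaft 2 → the spindle (gear mesh, 35/20): 91 ÷ 1.75 = 52 rad/s

52 rad/s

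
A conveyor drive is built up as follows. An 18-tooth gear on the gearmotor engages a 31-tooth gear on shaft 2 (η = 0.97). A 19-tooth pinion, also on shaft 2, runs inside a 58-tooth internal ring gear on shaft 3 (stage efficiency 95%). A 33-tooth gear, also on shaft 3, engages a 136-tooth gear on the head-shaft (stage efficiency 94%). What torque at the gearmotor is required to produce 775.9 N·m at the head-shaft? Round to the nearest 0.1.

41.3 N·m

Overall ratio R = 1.7222 × 3.0526 × 4.1212 = 21.666; overall efficiency η = 0.97 × 0.95 × 0.94 = 0.8662.
Input torque = output torque / (R × η) = 775.9 / (21.666 × 0.8662) = 41.342 N·m.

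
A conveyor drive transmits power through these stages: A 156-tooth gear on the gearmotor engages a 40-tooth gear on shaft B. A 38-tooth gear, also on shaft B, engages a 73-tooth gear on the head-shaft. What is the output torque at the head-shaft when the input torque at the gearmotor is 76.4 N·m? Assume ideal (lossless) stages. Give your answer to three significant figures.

gear mesh 40/156 = 0.25641 → τ = 76.4·0.25641 = 19.59 N·m
gear mesh 73/38 = 1.9211 → τ = 19.59·1.9211 = 37.633 N·m

37.6 N·m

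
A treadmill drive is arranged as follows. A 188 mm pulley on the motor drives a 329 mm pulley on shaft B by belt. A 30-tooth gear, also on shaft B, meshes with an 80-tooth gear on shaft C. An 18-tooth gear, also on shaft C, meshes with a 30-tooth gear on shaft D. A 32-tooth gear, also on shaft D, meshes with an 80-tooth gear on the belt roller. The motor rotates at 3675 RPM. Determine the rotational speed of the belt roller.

189 RPM

belt 329/188 = 1.75 → 3675/1.75 = 2100 RPM
gear mesh 80/30 = 2.6667 → 2100/2.6667 = 787.5 RPM
gear mesh 30/18 = 1.6667 → 787.5/1.6667 = 472.5 RPM
gear mesh 80/32 = 2.5 → 472.5/2.5 = 189 RPM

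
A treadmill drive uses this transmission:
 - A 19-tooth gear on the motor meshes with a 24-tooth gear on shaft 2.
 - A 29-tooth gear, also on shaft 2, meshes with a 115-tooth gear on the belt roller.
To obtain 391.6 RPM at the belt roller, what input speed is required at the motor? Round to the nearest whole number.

1962 RPM

Overall ratio R = 1.2632 × 3.9655 = 5.0091.
Required input speed = output speed × R = 391.6 × 5.0091 = 1961.6 RPM.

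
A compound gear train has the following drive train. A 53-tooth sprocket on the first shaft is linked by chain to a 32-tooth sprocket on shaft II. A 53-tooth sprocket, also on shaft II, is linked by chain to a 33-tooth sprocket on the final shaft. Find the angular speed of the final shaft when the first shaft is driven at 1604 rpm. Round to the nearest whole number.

4267 rpm

Chain: ratio = 32/53 = 0.60377, so shaft II turns at 1604 / 0.60377 = 2656.6 rpm.
Chain: ratio = 33/53 = 0.62264, so the final shaft turns at 2656.6 / 0.62264 = 4266.7 rpm.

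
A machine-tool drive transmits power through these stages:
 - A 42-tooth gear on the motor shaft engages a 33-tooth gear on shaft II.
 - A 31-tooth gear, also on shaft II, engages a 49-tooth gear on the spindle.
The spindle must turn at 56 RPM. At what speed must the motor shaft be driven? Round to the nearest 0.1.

69.5 RPM

Overall ratio R = 0.78571 × 1.5806 = 1.2419.
Required input speed = output speed × R = 56 × 1.2419 = 69.548 RPM.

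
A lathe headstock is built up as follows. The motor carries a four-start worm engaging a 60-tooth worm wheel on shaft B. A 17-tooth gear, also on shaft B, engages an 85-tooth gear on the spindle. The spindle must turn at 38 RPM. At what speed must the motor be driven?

2850 RPM

Overall ratio R = 15 × 5 = 75.
Required input speed = output speed × R = 38 × 75 = 2850 RPM.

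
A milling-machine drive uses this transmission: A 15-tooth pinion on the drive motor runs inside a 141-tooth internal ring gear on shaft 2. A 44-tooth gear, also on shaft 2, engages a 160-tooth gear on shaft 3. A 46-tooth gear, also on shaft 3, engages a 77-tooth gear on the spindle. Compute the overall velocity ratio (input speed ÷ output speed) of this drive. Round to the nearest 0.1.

57.2

Each stage contributes driven/driver: internal gear 141/15 = 9.4, gear mesh 160/44 = 3.6364, gear mesh 77/46 = 1.6739.
Overall: 9.4 × 3.6364 × 1.6739 = 57.217.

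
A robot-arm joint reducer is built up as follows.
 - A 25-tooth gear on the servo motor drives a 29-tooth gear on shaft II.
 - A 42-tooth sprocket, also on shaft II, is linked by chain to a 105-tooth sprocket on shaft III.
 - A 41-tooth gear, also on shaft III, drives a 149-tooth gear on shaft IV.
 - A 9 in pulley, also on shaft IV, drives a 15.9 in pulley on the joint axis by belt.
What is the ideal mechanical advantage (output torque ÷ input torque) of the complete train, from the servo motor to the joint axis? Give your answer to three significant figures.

18.6

Each stage contributes driven/driver: gear mesh 29/25 = 1.16, chain 105/42 = 2.5, gear mesh 149/41 = 3.6341, belt 15.9/9 = 1.7667.
Overall: 1.16 × 2.5 × 3.6341 × 1.7667 = 18.619.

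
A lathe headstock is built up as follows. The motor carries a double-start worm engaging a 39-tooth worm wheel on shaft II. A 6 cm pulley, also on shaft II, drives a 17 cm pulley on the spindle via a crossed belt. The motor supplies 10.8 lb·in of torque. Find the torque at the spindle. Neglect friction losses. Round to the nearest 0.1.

596.7 lb·in

Worm: ratio = 39/2 = 19.5; torque at shaft II = 10.8 × 19.5 = 210.6 lb·in.
Belt: ratio = 17/6 = 2.8333; torque at the spindle = 210.6 × 2.8333 = 596.7 lb·in.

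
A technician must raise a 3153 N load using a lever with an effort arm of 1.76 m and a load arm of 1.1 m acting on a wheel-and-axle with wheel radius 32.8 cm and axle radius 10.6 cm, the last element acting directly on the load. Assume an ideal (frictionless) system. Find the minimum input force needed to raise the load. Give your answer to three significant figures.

Lever MA = effort arm / load arm = 1.76/1.1 = 1.6.
Wheel-and-axle MA = R/r = 32.8/10.6 = 3.0943.
Combined ideal MA = 1.6 × 3.0943 = 4.9509.
Effort = load / MA = 3153 / 4.9509 = 636.85 N.

637 N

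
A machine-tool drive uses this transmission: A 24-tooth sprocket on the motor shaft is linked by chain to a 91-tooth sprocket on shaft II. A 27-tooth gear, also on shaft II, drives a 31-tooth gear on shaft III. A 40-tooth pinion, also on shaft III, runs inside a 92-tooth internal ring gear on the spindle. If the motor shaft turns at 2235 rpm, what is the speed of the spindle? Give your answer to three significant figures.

223 rpm

the motor shaft → shaft II (chain, 91/24): 2235 ÷ 3.7917 = 589.45 rpm
shaft II → shaft III (gear mesh, 31/27): 589.45 ÷ 1.1481 = 513.39 rpm
shaft III → the spindle (internal gear, 92/40): 513.39 ÷ 2.3 = 223.21 rpm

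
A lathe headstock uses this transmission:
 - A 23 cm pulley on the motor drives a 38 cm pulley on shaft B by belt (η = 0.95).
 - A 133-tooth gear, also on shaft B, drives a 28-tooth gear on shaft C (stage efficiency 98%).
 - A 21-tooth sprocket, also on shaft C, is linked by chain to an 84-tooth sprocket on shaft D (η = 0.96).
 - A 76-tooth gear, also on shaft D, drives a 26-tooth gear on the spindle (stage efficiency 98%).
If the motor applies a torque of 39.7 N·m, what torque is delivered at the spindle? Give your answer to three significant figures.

16.6 N·m

After the belt (38/23): 39.7 × 1.6522 × 0.95 = 62.312 N·m
After the gear mesh (28/133): 62.312 × 0.21053 × 0.98 = 12.856 N·m
After the chain (84/21): 12.856 × 4 × 0.96 = 49.367 N·m
After the gear mesh (26/76): 49.367 × 0.34211 × 0.98 = 16.551 N·m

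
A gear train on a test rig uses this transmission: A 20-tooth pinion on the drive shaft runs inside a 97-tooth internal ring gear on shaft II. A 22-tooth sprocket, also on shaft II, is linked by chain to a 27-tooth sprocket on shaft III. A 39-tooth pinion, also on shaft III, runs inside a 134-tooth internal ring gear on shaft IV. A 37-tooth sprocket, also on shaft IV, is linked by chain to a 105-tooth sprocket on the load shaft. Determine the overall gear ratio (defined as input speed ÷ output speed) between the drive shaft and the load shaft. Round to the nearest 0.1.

Each stage contributes driven/driver: internal gear 97/20 = 4.85, chain 27/22 = 1.2273, internal gear 134/39 = 3.4359, chain 105/37 = 2.8378.
Overall: 4.85 × 1.2273 × 3.4359 × 2.8378 = 58.038.

58.0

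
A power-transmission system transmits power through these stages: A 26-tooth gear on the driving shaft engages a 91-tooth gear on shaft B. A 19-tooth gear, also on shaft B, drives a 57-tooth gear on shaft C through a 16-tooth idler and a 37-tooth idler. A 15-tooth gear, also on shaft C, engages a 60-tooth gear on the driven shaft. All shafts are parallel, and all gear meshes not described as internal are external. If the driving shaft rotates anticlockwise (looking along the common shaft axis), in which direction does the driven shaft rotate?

clockwise

the driving shaft → shaft B: external mesh, 1 reversal → CW.
shaft B → shaft C: driver → idler → idler → driven is 3 external meshes, 3 reversals → CCW.
shaft C → the driven shaft: external mesh, 1 reversal → CW.
5 reversals in total — an odd number — so the driven shaft turns opposite to the driving shaft.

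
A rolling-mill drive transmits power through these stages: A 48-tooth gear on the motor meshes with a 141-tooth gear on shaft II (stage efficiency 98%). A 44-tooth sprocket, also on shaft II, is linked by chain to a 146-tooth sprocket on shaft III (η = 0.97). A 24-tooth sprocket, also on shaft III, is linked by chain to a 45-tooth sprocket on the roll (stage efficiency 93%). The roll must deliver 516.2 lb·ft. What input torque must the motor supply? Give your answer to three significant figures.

31.9 lb·ft

Overall ratio R = 2.9375 × 3.3182 × 1.875 = 18.276; overall efficiency η = 0.98 × 0.97 × 0.93 = 0.8841.
Input torque = output torque / (R × η) = 516.2 / (18.276 × 0.8841) = 31.949 lb·ft.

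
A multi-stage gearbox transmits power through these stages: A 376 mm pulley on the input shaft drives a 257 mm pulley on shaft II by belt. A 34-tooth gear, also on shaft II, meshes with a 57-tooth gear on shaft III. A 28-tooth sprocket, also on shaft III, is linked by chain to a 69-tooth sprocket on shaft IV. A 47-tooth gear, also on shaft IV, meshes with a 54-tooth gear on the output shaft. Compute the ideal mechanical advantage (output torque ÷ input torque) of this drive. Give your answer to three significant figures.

Each stage contributes driven/driver: belt 257/376 = 0.68351, gear mesh 57/34 = 1.6765, chain 69/28 = 2.4643, gear mesh 54/47 = 1.1489.
Overall: 0.68351 × 1.6765 × 2.4643 × 1.1489 = 3.2444.

3.24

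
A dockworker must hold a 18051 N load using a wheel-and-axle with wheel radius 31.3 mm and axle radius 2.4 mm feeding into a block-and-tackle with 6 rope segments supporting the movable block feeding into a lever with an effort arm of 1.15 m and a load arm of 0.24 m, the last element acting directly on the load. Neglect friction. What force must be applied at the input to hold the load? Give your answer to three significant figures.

48.1 N

Wheel-and-axle MA = R/r = 31.3/2.4 = 13.042.
Block-and-tackle MA = number of supporting rope parts = 6.
Lever MA = effort arm / load arm = 1.15/0.24 = 4.7917.
Combined ideal MA = 13.042 × 6 × 4.7917 = 374.95.
Effort = load / MA = 18051 / 374.95 = 48.143 N.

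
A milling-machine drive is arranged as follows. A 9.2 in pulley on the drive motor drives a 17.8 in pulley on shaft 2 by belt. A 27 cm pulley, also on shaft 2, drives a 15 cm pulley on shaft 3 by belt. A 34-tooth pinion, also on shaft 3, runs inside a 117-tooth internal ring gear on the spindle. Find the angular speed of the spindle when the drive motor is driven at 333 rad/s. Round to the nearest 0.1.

Belt: ratio = 17.8/9.2 = 1.9348, so shaft 2 turns at 333 / 1.9348 = 172.11 rad/s.
Belt: ratio = 15/27 = 0.55556, so shaft 3 turns at 172.11 / 0.55556 = 309.8 rad/s.
Internal gear: ratio = 117/34 = 3.4412, so the spindle turns at 309.8 / 3.4412 = 90.028 rad/s.

90.0 rad/s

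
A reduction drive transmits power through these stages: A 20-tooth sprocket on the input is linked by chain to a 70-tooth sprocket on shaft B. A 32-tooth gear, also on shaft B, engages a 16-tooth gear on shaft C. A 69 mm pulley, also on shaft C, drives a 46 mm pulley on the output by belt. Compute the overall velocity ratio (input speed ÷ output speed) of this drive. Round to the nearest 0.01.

1.17

Each stage contributes driven/driver: chain 70/20 = 3.5, gear mesh 16/32 = 0.5, belt 46/69 = 0.66667.
Overall: 3.5 × 0.5 × 0.66667 = 1.1667.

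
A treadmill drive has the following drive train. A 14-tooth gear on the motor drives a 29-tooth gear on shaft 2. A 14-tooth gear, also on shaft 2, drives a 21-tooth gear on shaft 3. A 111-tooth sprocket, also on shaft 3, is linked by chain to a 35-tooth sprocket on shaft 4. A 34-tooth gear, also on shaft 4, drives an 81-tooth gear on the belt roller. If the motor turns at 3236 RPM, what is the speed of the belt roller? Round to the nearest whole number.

1386 RPM

Gear mesh: ratio = 29/14 = 2.0714, so shaft 2 turns at 3236 / 2.0714 = 1562.2 RPM.
Gear mesh: ratio = 21/14 = 1.5, so shaft 3 turns at 1562.2 / 1.5 = 1041.5 RPM.
Chain: ratio = 35/111 = 0.31532, so shaft 4 turns at 1041.5 / 0.31532 = 3303 RPM.
Gear mesh: ratio = 81/34 = 2.3824, so the belt roller turns at 3303 / 2.3824 = 1386.4 RPM.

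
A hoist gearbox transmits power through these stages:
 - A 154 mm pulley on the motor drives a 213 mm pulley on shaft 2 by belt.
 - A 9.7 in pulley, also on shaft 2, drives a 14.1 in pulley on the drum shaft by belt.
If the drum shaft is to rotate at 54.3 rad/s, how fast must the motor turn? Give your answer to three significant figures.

109 rad/s

Overall ratio R = 1.3831 × 1.4536 = 2.0105.
Required input speed = output speed × R = 54.3 × 2.0105 = 109.17 rad/s.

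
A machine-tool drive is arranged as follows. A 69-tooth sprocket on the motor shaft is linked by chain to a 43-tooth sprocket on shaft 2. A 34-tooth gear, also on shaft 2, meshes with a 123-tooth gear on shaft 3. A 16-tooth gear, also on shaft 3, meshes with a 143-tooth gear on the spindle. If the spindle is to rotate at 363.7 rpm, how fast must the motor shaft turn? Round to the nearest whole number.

7328 rpm

Overall ratio R = 0.62319 × 3.6176 × 8.9375 = 20.149.
Required input speed = output speed × R = 363.7 × 20.149 = 7328.3 rpm.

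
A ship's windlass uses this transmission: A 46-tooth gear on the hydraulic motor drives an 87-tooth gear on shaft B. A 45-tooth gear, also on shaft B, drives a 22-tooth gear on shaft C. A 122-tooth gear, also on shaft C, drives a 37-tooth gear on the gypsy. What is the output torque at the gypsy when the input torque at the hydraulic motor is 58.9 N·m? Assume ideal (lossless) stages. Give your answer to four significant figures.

16.52 N·m

gear mesh 87/46 = 1.8913 → τ = 58.9·1.8913 = 111.4 N·m
gear mesh 22/45 = 0.48889 → τ = 111.4·0.48889 = 54.461 N·m
gear mesh 37/122 = 0.30328 → τ = 54.461·0.30328 = 16.517 N·m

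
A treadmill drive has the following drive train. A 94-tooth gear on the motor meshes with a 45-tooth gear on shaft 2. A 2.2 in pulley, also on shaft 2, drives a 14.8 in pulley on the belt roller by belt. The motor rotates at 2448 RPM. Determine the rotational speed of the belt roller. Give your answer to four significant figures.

760.1 RPM

gear mesh 45/94 = 0.47872 → 2448/0.47872 = 5113.6 RPM
belt 14.8/2.2 = 6.7273 → 5113.6/6.7273 = 760.13 RPM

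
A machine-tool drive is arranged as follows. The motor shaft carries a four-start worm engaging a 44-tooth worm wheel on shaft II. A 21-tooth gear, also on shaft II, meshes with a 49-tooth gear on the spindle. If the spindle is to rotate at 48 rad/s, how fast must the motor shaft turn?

Overall ratio R = 11 × 2.3333 = 25.667.
Required input speed = output speed × R = 48 × 25.667 = 1232 rad/s.

1232 rad/s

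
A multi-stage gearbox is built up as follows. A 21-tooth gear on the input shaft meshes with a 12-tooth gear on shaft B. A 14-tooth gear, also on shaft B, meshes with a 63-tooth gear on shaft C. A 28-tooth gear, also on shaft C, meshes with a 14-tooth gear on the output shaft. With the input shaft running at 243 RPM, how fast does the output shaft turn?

189 RPM

Gear mesh: ratio = 12/21 = 0.57143, so shaft B turns at 243 / 0.57143 = 425.25 RPM.
Gear mesh: ratio = 63/14 = 4.5, so shaft C turns at 425.25 / 4.5 = 94.5 RPM.
Gear mesh: ratio = 14/28 = 0.5, so the output shaft turns at 94.5 / 0.5 = 189 RPM.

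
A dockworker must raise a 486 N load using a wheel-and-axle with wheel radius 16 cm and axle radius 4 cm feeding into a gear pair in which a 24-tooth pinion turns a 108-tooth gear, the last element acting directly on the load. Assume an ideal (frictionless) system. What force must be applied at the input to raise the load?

27 N

Wheel-and-axle MA = R/r = 16/4 = 4.
Gear pair MA = 108/24 = 4.5.
Combined ideal MA = 4 × 4.5 = 18.
Effort = load / MA = 486 / 18 = 27 N.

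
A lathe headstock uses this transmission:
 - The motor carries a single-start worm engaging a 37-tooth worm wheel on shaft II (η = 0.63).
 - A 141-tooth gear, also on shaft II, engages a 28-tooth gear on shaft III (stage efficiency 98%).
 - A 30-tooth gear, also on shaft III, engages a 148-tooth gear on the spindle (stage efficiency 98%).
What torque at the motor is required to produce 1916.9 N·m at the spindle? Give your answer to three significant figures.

Overall ratio R = 37 × 0.19858 × 4.9333 = 36.248; overall efficiency η = 0.63 × 0.98 × 0.98 = 0.6051.
Input torque = output torque / (R × η) = 1916.9 / (36.248 × 0.6051) = 87.403 N·m.

87.4 N·m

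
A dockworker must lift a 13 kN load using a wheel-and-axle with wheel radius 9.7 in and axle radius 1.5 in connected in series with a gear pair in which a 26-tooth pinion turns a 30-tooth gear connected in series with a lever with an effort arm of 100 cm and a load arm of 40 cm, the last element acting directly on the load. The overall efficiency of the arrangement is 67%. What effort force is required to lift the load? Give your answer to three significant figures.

Wheel-and-axle MA = R/r = 9.7/1.5 = 6.4667.
Gear pair MA = 30/26 = 1.1538.
Lever MA = effort arm / load arm = 100/40 = 2.5.
Combined ideal MA = 6.4667 × 1.1538 × 2.5 = 18.654.
Actual MA = 18.654 × 0.67 = 12.498.
Effort = load / actual MA = 13 / 12.498 = 1.0402 kN.

1.04 kN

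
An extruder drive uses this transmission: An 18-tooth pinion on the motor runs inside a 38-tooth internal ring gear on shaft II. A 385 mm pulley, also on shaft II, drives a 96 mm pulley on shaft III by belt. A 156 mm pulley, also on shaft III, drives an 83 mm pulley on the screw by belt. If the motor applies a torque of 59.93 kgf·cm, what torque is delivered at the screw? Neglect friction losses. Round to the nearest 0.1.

internal gear 38/18 = 2.1111 → τ = 59.93·2.1111 = 126.52 kgf·cm
belt 96/385 = 0.24935 → τ = 126.52·0.24935 = 31.548 kgf·cm
belt 83/156 = 0.53205 → τ = 31.548·0.53205 = 16.785 kgf·cm

16.8 kgf·cm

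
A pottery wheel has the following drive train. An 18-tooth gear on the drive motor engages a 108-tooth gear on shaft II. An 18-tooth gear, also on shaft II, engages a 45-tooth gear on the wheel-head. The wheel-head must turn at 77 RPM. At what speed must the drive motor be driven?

Overall ratio R = 6 × 2.5 = 15.
Required input speed = output speed × R = 77 × 15 = 1155 RPM.

1155 RPM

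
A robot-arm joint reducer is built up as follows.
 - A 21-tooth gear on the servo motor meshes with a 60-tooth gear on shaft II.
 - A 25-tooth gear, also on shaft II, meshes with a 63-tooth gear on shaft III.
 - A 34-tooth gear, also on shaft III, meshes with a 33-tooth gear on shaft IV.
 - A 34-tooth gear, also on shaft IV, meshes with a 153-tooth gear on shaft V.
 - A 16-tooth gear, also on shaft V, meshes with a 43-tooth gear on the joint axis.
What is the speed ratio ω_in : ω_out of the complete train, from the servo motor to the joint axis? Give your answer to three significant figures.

84.5

Each stage contributes driven/driver: gear mesh 60/21 = 2.8571, gear mesh 63/25 = 2.52, gear mesh 33/34 = 0.97059, gear mesh 153/34 = 4.5, gear mesh 43/16 = 2.6875.
Overall: 2.8571 × 2.52 × 0.97059 × 4.5 × 2.6875 = 84.514.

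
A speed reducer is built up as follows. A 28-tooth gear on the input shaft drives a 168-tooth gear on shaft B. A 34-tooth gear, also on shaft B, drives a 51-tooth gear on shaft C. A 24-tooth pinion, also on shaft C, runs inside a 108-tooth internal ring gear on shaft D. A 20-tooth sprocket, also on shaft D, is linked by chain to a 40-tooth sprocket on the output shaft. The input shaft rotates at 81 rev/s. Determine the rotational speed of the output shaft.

1 rev/s

Gear mesh: ratio = 168/28 = 6, so shaft B turns at 81 / 6 = 13.5 rev/s.
Gear mesh: ratio = 51/34 = 1.5, so shaft C turns at 13.5 / 1.5 = 9 rev/s.
Internal gear: ratio = 108/24 = 4.5, so shaft D turns at 9 / 4.5 = 2 rev/s.
Chain: ratio = 40/20 = 2, so the output shaft turns at 2 / 2 = 1 rev/s.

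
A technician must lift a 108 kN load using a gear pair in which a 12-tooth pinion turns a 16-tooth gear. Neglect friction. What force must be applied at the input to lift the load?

81 kN

Gear pair MA = 16/12 = 1.3333.
Effort = load / MA = 108 / 1.3333 = 81 kN.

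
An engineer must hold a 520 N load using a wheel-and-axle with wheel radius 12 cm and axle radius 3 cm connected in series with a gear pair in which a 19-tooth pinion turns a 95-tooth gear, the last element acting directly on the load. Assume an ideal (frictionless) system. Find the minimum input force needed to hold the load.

26 N

Wheel-and-axle MA = R/r = 12/3 = 4.
Gear pair MA = 95/19 = 5.
Combined ideal MA = 4 × 5 = 20.
Effort = load / MA = 520 / 20 = 26 N.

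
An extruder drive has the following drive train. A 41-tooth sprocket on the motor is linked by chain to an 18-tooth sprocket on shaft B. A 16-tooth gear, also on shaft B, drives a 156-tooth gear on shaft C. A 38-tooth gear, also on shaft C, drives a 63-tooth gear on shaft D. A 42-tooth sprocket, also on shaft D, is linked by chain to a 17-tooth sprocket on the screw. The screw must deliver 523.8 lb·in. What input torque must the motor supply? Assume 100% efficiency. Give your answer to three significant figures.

Overall ratio R = 0.43902 × 9.75 × 1.6579 × 0.40476 = 2.8724.
Input torque = output torque / R = 523.8 / 2.8724 = 182.35 lb·in.

182 lb·in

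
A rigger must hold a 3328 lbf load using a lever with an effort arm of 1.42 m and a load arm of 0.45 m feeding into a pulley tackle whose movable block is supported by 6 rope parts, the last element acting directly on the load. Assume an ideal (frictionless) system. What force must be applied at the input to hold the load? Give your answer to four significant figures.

175.8 lbf

Lever MA = effort arm / load arm = 1.42/0.45 = 3.1556.
Block-and-tackle MA = number of supporting rope parts = 6.
Combined ideal MA = 3.1556 × 6 = 18.933.
Effort = load / MA = 3328 / 18.933 = 175.77 lbf.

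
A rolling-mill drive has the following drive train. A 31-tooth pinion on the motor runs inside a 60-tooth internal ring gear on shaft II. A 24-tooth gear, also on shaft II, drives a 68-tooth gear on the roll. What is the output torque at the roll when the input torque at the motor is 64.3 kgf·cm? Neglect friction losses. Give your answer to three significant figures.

Internal gear: ratio = 60/31 = 1.9355; torque at shaft II = 64.3 × 1.9355 = 124.45 kgf·cm.
Gear mesh: ratio = 68/24 = 2.8333; torque at the roll = 124.45 × 2.8333 = 352.61 kgf·cm.

353 kgf·cm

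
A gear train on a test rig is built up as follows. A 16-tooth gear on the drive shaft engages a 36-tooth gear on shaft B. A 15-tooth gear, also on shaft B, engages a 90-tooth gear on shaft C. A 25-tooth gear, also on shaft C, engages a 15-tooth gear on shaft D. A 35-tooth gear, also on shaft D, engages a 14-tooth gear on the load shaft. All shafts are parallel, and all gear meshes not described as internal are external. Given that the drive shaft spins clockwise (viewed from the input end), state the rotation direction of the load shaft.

clockwise

the drive shaft → shaft B: external mesh, 1 reversal → CCW.
shaft B → shaft C: external mesh, 1 reversal → CW.
shaft C → shaft D: external mesh, 1 reversal → CCW.
shaft D → the load shaft: external mesh, 1 reversal → CW.
4 reversals in total — an even number — so the load shaft turns the same way as the drive shaft.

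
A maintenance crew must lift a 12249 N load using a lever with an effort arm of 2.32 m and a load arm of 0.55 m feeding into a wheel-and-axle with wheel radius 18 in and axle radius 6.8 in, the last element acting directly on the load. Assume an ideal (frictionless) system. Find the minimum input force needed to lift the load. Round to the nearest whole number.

Lever MA = effort arm / load arm = 2.32/0.55 = 4.2182.
Wheel-and-axle MA = R/r = 18/6.8 = 2.6471.
Combined ideal MA = 4.2182 × 2.6471 = 11.166.
Effort = load / MA = 12249 / 11.166 = 1097 N.

1097 N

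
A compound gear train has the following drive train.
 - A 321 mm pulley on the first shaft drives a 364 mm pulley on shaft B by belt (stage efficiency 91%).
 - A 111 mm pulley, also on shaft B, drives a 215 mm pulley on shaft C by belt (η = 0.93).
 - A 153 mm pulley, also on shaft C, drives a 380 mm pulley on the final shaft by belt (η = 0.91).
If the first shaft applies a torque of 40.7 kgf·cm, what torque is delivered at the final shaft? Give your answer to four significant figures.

171.0 kgf·cm

belt 364/321 = 1.134 → τ = 40.7·1.134·0.91 = 41.998 kgf·cm
belt 215/111 = 1.9369 → τ = 41.998·1.9369·0.93 = 75.654 kgf·cm
belt 380/153 = 2.4837 → τ = 75.654·2.4837·0.91 = 170.99 kgf·cm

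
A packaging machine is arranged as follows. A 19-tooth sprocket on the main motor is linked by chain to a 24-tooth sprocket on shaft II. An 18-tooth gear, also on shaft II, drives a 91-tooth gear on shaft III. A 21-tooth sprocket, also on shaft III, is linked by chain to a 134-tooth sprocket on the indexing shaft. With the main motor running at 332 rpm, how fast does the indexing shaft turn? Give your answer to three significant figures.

8.15 rpm

the main motor → shaft II (chain, 24/19): 332 ÷ 1.2632 = 262.83 rpm
shaft II → shaft III (gear mesh, 91/18): 262.83 ÷ 5.0556 = 51.989 rpm
shaft III → the indexing shaft (chain, 134/21): 51.989 ÷ 6.381 = 8.1475 rpm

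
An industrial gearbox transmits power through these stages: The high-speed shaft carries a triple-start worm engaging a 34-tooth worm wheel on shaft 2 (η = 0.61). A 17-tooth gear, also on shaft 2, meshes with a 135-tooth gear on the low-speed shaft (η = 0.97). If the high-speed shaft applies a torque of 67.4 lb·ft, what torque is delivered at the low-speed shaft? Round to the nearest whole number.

3589 lb·ft

Worm: ratio = 34/3 = 11.333; torque at shaft 2 = 67.4 × 11.333 × 0.61 = 465.96 lb·ft.
Gear mesh: ratio = 135/17 = 7.9412; torque at the low-speed shaft = 465.96 × 7.9412 × 0.97 = 3589.3 lb·ft.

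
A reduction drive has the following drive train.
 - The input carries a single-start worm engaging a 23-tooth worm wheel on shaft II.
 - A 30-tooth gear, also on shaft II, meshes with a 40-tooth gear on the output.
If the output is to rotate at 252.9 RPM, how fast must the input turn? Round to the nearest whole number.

Overall ratio R = 23 × 1.3333 = 30.667.
Required input speed = output speed × R = 252.9 × 30.667 = 7755.6 RPM.

7756 RPM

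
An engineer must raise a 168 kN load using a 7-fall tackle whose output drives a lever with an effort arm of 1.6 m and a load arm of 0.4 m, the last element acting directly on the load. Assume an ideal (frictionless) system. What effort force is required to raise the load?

Block-and-tackle MA = number of supporting rope parts = 7.
Lever MA = effort arm / load arm = 1.6/0.4 = 4.
Combined ideal MA = 7 × 4 = 28.
Effort = load / MA = 168 / 28 = 6 kN.

6 kN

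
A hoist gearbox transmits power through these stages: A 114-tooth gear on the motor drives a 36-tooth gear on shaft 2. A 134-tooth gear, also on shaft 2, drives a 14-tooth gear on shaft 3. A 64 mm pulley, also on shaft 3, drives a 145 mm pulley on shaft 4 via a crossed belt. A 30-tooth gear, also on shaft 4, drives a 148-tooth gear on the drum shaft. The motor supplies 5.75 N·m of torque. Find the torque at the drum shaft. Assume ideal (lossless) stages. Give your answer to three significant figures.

After the gear mesh (36/114): 5.75 × 0.31579 = 1.8158 N·m
After the gear mesh (14/134): 1.8158 × 0.10448 = 0.18971 N·m
After the belt (145/64): 0.18971 × 2.2656 = 0.42981 N·m
After the gear mesh (148/30): 0.42981 × 4.9333 = 2.1204 N·m

2.12 N·m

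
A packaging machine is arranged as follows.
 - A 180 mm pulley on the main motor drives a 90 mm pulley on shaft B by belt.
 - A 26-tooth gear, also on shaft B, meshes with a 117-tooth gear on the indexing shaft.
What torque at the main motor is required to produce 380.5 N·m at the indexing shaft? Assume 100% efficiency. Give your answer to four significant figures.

Overall ratio R = 0.5 × 4.5 = 2.25.
Input torque = output torque / R = 380.5 / 2.25 = 169.11 N·m.

169.1 N·m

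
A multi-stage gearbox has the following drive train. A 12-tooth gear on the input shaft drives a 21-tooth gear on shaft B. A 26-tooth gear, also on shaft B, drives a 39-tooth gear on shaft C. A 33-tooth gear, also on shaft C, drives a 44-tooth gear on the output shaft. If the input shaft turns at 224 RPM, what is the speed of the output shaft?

64 RPM

Gear mesh: ratio = 21/12 = 1.75, so shaft B turns at 224 / 1.75 = 128 RPM.
Gear mesh: ratio = 39/26 = 1.5, so shaft C turns at 128 / 1.5 = 85.333 RPM.
Gear mesh: ratio = 44/33 = 1.3333, so the output shaft turns at 85.333 / 1.3333 = 64 RPM.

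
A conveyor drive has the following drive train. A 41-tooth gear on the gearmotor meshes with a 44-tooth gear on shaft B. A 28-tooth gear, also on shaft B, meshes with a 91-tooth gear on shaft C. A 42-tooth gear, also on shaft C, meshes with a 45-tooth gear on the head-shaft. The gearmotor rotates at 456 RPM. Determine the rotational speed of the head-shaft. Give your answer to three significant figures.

122 RPM

gear mesh 44/41 = 1.0732 → 456/1.0732 = 424.91 RPM
gear mesh 91/28 = 3.25 → 424.91/3.25 = 130.74 RPM
gear mesh 45/42 = 1.0714 → 130.74/1.0714 = 122.03 RPM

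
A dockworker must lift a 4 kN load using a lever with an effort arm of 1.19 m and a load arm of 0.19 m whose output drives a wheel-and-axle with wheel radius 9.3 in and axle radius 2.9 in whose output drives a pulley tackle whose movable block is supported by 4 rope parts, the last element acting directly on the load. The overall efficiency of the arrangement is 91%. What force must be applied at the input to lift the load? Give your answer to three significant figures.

Lever MA = effort arm / load arm = 1.19/0.19 = 6.2632.
Wheel-and-axle MA = R/r = 9.3/2.9 = 3.2069.
Block-and-tackle MA = number of supporting rope parts = 4.
Combined ideal MA = 6.2632 × 3.2069 × 4 = 80.341.
Actual MA = 80.341 × 0.91 = 73.11.
Effort = load / actual MA = 4 / 73.11 = 0.054712 kN.

0.0547 kN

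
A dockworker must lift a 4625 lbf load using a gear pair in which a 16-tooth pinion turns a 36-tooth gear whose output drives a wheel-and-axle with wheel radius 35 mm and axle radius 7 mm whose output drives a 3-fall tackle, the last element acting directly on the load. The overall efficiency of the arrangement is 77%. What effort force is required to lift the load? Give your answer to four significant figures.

178.0 lbf

Gear pair MA = 36/16 = 2.25.
Wheel-and-axle MA = R/r = 35/7 = 5.
Block-and-tackle MA = number of supporting rope parts = 3.
Combined ideal MA = 2.25 × 5 × 3 = 33.75.
Actual MA = 33.75 × 0.77 = 25.988.
Effort = load / actual MA = 4625 / 25.988 = 177.97 lbf.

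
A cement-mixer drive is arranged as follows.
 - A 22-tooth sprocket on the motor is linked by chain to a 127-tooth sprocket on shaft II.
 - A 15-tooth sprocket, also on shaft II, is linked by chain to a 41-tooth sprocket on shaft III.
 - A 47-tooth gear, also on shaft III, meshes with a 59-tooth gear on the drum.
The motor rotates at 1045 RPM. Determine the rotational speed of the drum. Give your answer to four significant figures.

52.76 RPM

Chain: ratio = 127/22 = 5.7727, so shaft II turns at 1045 / 5.7727 = 181.02 RPM.
Chain: ratio = 41/15 = 2.7333, so shaft III turns at 181.02 / 2.7333 = 66.228 RPM.
Gear mesh: ratio = 59/47 = 1.2553, so the drum turns at 66.228 / 1.2553 = 52.758 RPM.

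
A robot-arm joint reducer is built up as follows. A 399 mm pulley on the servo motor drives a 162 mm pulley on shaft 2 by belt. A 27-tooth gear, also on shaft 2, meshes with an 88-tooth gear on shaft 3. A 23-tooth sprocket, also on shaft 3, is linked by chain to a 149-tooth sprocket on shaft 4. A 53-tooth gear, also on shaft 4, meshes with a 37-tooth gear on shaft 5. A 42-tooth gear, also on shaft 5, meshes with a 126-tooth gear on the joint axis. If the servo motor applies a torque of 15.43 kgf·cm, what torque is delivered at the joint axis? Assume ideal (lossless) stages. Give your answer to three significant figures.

277 kgf·cm

belt 162/399 = 0.40602 → τ = 15.43·0.40602 = 6.2648 kgf·cm
gear mesh 88/27 = 3.2593 → τ = 6.2648·3.2593 = 20.419 kgf·cm
chain 149/23 = 6.4783 → τ = 20.419·6.4783 = 132.28 kgf·cm
gear mesh 37/53 = 0.69811 → τ = 132.28·0.69811 = 92.345 kgf·cm
gear mesh 126/42 = 3 → τ = 92.345·3 = 277.03 kgf·cm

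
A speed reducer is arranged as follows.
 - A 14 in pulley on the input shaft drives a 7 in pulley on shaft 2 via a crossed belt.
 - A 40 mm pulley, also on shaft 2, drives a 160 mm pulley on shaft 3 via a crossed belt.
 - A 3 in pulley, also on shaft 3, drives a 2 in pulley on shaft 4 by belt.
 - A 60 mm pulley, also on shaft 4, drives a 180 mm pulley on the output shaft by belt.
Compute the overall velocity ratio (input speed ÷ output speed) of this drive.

4

Each stage contributes driven/driver: belt 7/14 = 0.5, belt 160/40 = 4, belt 2/3 = 0.66667, belt 180/60 = 3.
Overall: 0.5 × 4 × 0.66667 × 3 = 4.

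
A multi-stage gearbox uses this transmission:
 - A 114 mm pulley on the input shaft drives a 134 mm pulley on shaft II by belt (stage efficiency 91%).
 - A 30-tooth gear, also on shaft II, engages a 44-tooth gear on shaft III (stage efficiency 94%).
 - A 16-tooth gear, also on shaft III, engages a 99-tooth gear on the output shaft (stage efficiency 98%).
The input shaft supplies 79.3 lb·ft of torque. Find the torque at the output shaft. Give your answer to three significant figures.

709 lb·ft

Belt: ratio = 134/114 = 1.1754; torque at shaft II = 79.3 × 1.1754 × 0.91 = 84.823 lb·ft.
Gear mesh: ratio = 44/30 = 1.4667; torque at shaft III = 84.823 × 1.4667 × 0.94 = 116.94 lb·ft.
Gear mesh: ratio = 99/16 = 6.1875; torque at the output shaft = 116.94 × 6.1875 × 0.98 = 709.11 lb·ft.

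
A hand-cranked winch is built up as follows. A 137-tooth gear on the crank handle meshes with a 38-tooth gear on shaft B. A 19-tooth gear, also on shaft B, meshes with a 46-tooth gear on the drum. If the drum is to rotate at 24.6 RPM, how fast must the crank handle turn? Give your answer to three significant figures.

Overall ratio R = 0.27737 × 2.4211 = 0.67153.
Required input speed = output speed × R = 24.6 × 0.67153 = 16.52 RPM.

16.5 RPM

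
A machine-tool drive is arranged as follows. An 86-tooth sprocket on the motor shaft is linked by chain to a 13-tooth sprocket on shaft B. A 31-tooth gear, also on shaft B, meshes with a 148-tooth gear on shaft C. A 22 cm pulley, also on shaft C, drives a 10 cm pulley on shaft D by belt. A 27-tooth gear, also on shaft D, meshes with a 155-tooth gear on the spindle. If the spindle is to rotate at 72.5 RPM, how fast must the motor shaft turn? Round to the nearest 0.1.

Overall ratio R = 0.15116 × 4.7742 × 0.45455 × 5.7407 = 1.8832.
Required input speed = output speed × R = 72.5 × 1.8832 = 136.53 RPM.

136.5 RPM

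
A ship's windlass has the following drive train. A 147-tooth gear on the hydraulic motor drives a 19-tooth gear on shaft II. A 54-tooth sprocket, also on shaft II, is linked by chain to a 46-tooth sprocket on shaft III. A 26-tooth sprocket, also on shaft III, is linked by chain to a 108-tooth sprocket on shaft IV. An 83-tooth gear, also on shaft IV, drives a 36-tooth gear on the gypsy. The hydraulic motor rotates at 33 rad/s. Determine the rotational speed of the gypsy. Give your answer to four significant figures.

Gear mesh: ratio = 19/147 = 0.12925, so shaft II turns at 33 / 0.12925 = 255.32 rad/s.
Chain: ratio = 46/54 = 0.85185, so shaft III turns at 255.32 / 0.85185 = 299.72 rad/s.
Chain: ratio = 108/26 = 4.1538, so shaft IV turns at 299.72 / 4.1538 = 72.154 rad/s.
Gear mesh: ratio = 36/83 = 0.43373, so the gypsy turns at 72.154 / 0.43373 = 166.36 rad/s.

166.4 rad/s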